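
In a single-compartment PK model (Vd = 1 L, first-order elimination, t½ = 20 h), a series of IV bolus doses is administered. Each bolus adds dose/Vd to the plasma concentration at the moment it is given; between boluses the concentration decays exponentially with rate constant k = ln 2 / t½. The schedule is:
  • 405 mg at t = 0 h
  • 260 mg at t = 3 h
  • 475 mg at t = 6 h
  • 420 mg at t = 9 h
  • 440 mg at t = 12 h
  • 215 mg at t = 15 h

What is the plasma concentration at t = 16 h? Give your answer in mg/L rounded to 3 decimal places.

1654.424 mg/L

k = ln 2 / 20 = 0.03466 per h
Dose 1 (405 mg at t=0 h): 405·exp(−0.03466·16) = 232.611 mg/L
Dose 2 (260 mg at t=3 h): 260·exp(−0.03466·13) = 165.693 mg/L
Dose 3 (475 mg at t=6 h): 475·exp(−0.03466·10) = 335.876 mg/L
Dose 4 (420 mg at t=9 h): 420·exp(−0.03466·7) = 329.525 mg/L
Dose 5 (440 mg at t=12 h): 440·exp(−0.03466·4) = 383.042 mg/L
Dose 6 (215 mg at t=15 h): 215·exp(−0.03466·1) = 207.676 mg/L
C(16) = 232.611 + 165.693 + 335.876 + 329.525 + 383.042 + 207.676 = 1654.424 mg/L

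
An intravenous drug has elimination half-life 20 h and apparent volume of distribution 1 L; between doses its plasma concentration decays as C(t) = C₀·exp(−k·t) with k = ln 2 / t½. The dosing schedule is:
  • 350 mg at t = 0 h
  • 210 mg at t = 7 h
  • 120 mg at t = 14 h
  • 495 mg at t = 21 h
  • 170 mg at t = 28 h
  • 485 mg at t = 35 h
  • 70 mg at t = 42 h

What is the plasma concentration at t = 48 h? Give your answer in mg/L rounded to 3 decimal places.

k = ln 2 / 20 = 0.03466 per h
Dose 1 (350 mg at t=0 h): 350·exp(−0.03466·48) = 66.313 mg/L
Dose 2 (210 mg at t=7 h): 210·exp(−0.03466·41) = 50.712 mg/L
Dose 3 (120 mg at t=14 h): 120·exp(−0.03466·34) = 36.934 mg/L
Dose 4 (495 mg at t=21 h): 495·exp(−0.03466·27) = 194.185 mg/L
Dose 5 (170 mg at t=28 h): 170·exp(−0.03466·20) = 85.000 mg/L
Dose 6 (485 mg at t=35 h): 485·exp(−0.03466·13) = 309.081 mg/L
Dose 7 (70 mg at t=42 h): 70·exp(−0.03466·6) = 56.858 mg/L
C(48) = 66.313 + 50.712 + 36.934 + 194.185 + 85.000 + 309.081 + 56.858 = 799.082 mg/L

799.082 mg/L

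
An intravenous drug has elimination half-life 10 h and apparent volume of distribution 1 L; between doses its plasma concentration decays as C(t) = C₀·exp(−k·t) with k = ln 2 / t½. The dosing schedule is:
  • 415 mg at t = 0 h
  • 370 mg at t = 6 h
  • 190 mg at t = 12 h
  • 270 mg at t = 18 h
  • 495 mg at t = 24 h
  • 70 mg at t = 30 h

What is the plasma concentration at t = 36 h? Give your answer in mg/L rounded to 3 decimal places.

455.654 mg/L

k = ln 2 / 10 = 0.06931 per h
Dose 1 (415 mg at t=0 h): 415·exp(−0.06931·36) = 34.225 mg/L
Dose 2 (370 mg at t=6 h): 370·exp(−0.06931·30) = 46.250 mg/L
Dose 3 (190 mg at t=12 h): 190·exp(−0.06931·24) = 35.998 mg/L
Dose 4 (270 mg at t=18 h): 270·exp(−0.06931·18) = 77.537 mg/L
Dose 5 (495 mg at t=24 h): 495·exp(−0.06931·12) = 215.461 mg/L
Dose 6 (70 mg at t=30 h): 70·exp(−0.06931·6) = 46.183 mg/L
C(36) = 34.225 + 46.250 + 35.998 + 77.537 + 215.461 + 46.183 = 455.654 mg/L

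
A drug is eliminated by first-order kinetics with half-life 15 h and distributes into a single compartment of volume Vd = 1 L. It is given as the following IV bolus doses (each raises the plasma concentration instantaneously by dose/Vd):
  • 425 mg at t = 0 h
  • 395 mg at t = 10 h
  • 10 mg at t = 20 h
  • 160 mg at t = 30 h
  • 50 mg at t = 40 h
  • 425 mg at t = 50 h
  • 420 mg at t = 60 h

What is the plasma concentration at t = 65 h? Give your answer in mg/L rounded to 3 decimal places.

k = ln 2 / 15 = 0.04621 per h
Dose 1 (425 mg at t=0 h): 425·exp(−0.04621·65) = 21.083 mg/L
Dose 2 (395 mg at t=10 h): 395·exp(−0.04621·55) = 31.104 mg/L
Dose 3 (10 mg at t=20 h): 10·exp(−0.04621·45) = 1.250 mg/L
Dose 4 (160 mg at t=30 h): 160·exp(−0.04621·35) = 31.748 mg/L
Dose 5 (50 mg at t=40 h): 50·exp(−0.04621·25) = 15.749 mg/L
Dose 6 (425 mg at t=50 h): 425·exp(−0.04621·15) = 212.500 mg/L
Dose 7 (420 mg at t=60 h): 420·exp(−0.04621·5) = 333.354 mg/L
C(65) = 21.083 + 31.104 + 1.250 + 31.748 + 15.749 + 212.500 + 333.354 = 646.788 mg/L

646.788 mg/L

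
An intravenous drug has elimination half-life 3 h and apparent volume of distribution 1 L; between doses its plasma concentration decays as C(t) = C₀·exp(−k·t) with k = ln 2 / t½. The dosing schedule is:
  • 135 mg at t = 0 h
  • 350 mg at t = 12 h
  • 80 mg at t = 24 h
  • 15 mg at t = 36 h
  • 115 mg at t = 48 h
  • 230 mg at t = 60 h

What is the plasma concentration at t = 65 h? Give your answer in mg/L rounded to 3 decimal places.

k = ln 2 / 3 = 0.23105 per h
Dose 1 (135 mg at t=0 h): 135·exp(−0.23105·65) = 0.000 mg/L
Dose 2 (350 mg at t=12 h): 350·exp(−0.23105·53) = 0.002 mg/L
Dose 3 (80 mg at t=24 h): 80·exp(−0.23105·41) = 0.006 mg/L
Dose 4 (15 mg at t=36 h): 15·exp(−0.23105·29) = 0.018 mg/L
Dose 5 (115 mg at t=48 h): 115·exp(−0.23105·17) = 2.264 mg/L
Dose 6 (230 mg at t=60 h): 230·exp(−0.23105·5) = 72.445 mg/L
C(65) = 0.000 + 0.002 + 0.006 + 0.018 + 2.264 + 72.445 = 74.736 mg/L

74.736 mg/L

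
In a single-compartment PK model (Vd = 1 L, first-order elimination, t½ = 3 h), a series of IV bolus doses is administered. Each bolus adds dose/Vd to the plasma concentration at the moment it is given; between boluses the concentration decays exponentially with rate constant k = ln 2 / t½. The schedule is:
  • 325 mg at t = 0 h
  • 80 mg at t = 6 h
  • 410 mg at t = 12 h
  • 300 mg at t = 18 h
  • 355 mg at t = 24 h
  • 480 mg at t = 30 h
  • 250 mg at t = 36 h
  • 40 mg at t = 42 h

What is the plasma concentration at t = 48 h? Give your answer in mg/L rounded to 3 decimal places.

k = ln 2 / 3 = 0.23105 per h
Dose 1 (325 mg at t=0 h): 325·exp(−0.23105·48) = 0.005 mg/L
Dose 2 (80 mg at t=6 h): 80·exp(−0.23105·42) = 0.005 mg/L
Dose 3 (410 mg at t=12 h): 410·exp(−0.23105·36) = 0.100 mg/L
Dose 4 (300 mg at t=18 h): 300·exp(−0.23105·30) = 0.293 mg/L
Dose 5 (355 mg at t=24 h): 355·exp(−0.23105·24) = 1.387 mg/L
Dose 6 (480 mg at t=30 h): 480·exp(−0.23105·18) = 7.500 mg/L
Dose 7 (250 mg at t=36 h): 250·exp(−0.23105·12) = 15.625 mg/L
Dose 8 (40 mg at t=42 h): 40·exp(−0.23105·6) = 10.000 mg/L
C(48) = 0.005 + 0.005 + 0.100 + 0.293 + 1.387 + 7.500 + 15.625 + 10.000 = 34.915 mg/L

34.915 mg/L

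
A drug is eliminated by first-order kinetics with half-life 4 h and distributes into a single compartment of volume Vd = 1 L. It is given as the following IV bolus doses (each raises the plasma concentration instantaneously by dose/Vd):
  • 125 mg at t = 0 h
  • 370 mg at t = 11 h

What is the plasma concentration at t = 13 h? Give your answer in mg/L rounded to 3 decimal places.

k = ln 2 / 4 = 0.17329 per h
Dose 1 (125 mg at t=0 h): 125·exp(−0.17329·13) = 13.139 mg/L
Dose 2 (370 mg at t=11 h): 370·exp(−0.17329·2) = 261.630 mg/L
C(13) = 13.139 + 261.630 = 274.769 mg/L

274.769 mg/L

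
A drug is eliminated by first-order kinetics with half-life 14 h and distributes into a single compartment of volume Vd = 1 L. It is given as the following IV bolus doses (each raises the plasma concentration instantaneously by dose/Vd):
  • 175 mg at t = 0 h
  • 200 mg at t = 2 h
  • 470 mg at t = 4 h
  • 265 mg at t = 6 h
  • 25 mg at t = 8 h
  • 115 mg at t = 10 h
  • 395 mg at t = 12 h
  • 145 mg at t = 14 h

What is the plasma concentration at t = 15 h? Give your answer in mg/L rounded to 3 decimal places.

k = ln 2 / 14 = 0.04951 per h
Dose 1 (175 mg at t=0 h): 175·exp(−0.04951·15) = 83.273 mg/L
Dose 2 (200 mg at t=2 h): 200·exp(−0.04951·13) = 105.076 mg/L
Dose 3 (470 mg at t=4 h): 470·exp(−0.04951·11) = 272.630 mg/L
Dose 4 (265 mg at t=6 h): 265·exp(−0.04951·9) = 169.717 mg/L
Dose 5 (25 mg at t=8 h): 25·exp(−0.04951·7) = 17.678 mg/L
Dose 6 (115 mg at t=10 h): 115·exp(−0.04951·5) = 89.782 mg/L
Dose 7 (395 mg at t=12 h): 395·exp(−0.04951·3) = 340.479 mg/L
Dose 8 (145 mg at t=14 h): 145·exp(−0.04951·1) = 137.996 mg/L
C(15) = 83.273 + 105.076 + 272.630 + 169.717 + 17.678 + 89.782 + 340.479 + 137.996 = 1216.631 mg/L

1216.631 mg/L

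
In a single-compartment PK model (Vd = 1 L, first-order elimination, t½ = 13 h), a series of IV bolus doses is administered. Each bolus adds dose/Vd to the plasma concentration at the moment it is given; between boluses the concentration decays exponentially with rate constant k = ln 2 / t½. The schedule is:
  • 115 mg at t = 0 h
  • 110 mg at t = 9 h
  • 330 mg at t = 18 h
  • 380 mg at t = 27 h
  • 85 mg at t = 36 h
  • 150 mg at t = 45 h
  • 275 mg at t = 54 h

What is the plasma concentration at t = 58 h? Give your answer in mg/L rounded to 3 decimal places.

k = ln 2 / 13 = 0.05332 per h
Dose 1 (115 mg at t=0 h): 115·exp(−0.05332·58) = 5.220 mg/L
Dose 2 (110 mg at t=9 h): 110·exp(−0.05332·49) = 8.068 mg/L
Dose 3 (330 mg at t=18 h): 330·exp(−0.05332·40) = 39.108 mg/L
Dose 4 (380 mg at t=27 h): 380·exp(−0.05332·31) = 72.768 mg/L
Dose 5 (85 mg at t=36 h): 85·exp(−0.05332·22) = 26.302 mg/L
Dose 6 (150 mg at t=45 h): 150·exp(−0.05332·13) = 75.000 mg/L
Dose 7 (275 mg at t=54 h): 275·exp(−0.05332·4) = 222.182 mg/L
C(58) = 5.220 + 8.068 + 39.108 + 72.768 + 26.302 + 75.000 + 222.182 = 448.647 mg/L

448.647 mg/L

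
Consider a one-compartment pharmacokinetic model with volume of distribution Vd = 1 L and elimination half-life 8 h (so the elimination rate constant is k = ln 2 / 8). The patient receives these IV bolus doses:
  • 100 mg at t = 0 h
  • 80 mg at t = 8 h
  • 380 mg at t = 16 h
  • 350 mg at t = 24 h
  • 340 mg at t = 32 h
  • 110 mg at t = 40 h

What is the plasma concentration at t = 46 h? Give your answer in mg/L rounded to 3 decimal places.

251.592 mg/L

k = ln 2 / 8 = 0.08664 per h
Dose 1 (100 mg at t=0 h): 100·exp(−0.08664·46) = 1.858 mg/L
Dose 2 (80 mg at t=8 h): 80·exp(−0.08664·38) = 2.973 mg/L
Dose 3 (380 mg at t=16 h): 380·exp(−0.08664·30) = 28.244 mg/L
Dose 4 (350 mg at t=24 h): 350·exp(−0.08664·22) = 52.028 mg/L
Dose 5 (340 mg at t=32 h): 340·exp(−0.08664·14) = 101.083 mg/L
Dose 6 (110 mg at t=40 h): 110·exp(−0.08664·6) = 65.406 mg/L
C(46) = 1.858 + 2.973 + 28.244 + 52.028 + 101.083 + 65.406 = 251.592 mg/L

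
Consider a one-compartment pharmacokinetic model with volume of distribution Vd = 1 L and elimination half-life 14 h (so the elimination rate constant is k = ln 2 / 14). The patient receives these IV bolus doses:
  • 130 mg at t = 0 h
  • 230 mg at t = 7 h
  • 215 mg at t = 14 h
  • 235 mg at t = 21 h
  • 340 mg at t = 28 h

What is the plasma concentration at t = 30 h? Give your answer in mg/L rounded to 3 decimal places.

k = ln 2 / 14 = 0.04951 per h
Dose 1 (130 mg at t=0 h): 130·exp(−0.04951·30) = 29.436 mg/L
Dose 2 (230 mg at t=7 h): 230·exp(−0.04951·23) = 73.651 mg/L
Dose 3 (215 mg at t=14 h): 215·exp(−0.04951·16) = 97.365 mg/L
Dose 4 (235 mg at t=21 h): 235·exp(−0.04951·9) = 150.504 mg/L
Dose 5 (340 mg at t=28 h): 340·exp(−0.04951·2) = 307.946 mg/L
C(30) = 29.436 + 73.651 + 97.365 + 150.504 + 307.946 = 658.903 mg/L

658.903 mg/L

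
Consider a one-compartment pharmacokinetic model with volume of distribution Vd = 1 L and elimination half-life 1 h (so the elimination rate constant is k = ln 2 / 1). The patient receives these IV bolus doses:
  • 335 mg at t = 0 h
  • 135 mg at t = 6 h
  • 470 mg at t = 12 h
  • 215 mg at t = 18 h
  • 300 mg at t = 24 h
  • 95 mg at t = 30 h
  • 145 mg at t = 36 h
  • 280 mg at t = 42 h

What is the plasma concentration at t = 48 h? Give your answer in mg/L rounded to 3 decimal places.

4.411 mg/L

k = ln 2 / 1 = 0.69315 per h
Dose 1 (335 mg at t=0 h): 335·exp(−0.69315·48) = 0.000 mg/L
Dose 2 (135 mg at t=6 h): 135·exp(−0.69315·42) = 0.000 mg/L
Dose 3 (470 mg at t=12 h): 470·exp(−0.69315·36) = 0.000 mg/L
Dose 4 (215 mg at t=18 h): 215·exp(−0.69315·30) = 0.000 mg/L
Dose 5 (300 mg at t=24 h): 300·exp(−0.69315·24) = 0.000 mg/L
Dose 6 (95 mg at t=30 h): 95·exp(−0.69315·18) = 0.000 mg/L
Dose 7 (145 mg at t=36 h): 145·exp(−0.69315·12) = 0.035 mg/L
Dose 8 (280 mg at t=42 h): 280·exp(−0.69315·6) = 4.375 mg/L
C(48) = 0.000 + 0.000 + 0.000 + 0.000 + 0.000 + 0.000 + 0.035 + 4.375 = 4.411 mg/L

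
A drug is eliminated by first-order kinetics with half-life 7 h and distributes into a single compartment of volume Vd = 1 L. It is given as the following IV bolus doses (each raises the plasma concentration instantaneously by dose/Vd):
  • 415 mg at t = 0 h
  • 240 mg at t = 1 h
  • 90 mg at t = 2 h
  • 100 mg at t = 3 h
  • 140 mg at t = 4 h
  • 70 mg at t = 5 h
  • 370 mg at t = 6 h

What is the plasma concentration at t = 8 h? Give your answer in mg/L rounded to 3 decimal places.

k = ln 2 / 7 = 0.09902 per h
Dose 1 (415 mg at t=0 h): 415·exp(−0.09902·8) = 187.938 mg/L
Dose 2 (240 mg at t=1 h): 240·exp(−0.09902·7) = 120.000 mg/L
Dose 3 (90 mg at t=2 h): 90·exp(−0.09902·6) = 49.684 mg/L
Dose 4 (100 mg at t=3 h): 100·exp(−0.09902·5) = 60.951 mg/L
Dose 5 (140 mg at t=4 h): 140·exp(−0.09902·4) = 94.213 mg/L
Dose 6 (70 mg at t=5 h): 70·exp(−0.09902·3) = 52.010 mg/L
Dose 7 (370 mg at t=6 h): 370·exp(−0.09902·2) = 303.524 mg/L
C(8) = 187.938 + 120.000 + 49.684 + 60.951 + 94.213 + 52.010 + 303.524 = 868.319 mg/L

868.319 mg/L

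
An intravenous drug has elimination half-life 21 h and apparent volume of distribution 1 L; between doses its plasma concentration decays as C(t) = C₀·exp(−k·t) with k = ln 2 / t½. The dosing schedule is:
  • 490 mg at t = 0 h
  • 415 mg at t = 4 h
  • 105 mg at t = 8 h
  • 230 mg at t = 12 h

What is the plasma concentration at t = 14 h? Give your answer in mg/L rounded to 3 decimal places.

908.455 mg/L

k = ln 2 / 21 = 0.03301 per h
Dose 1 (490 mg at t=0 h): 490·exp(−0.03301·14) = 308.681 mg/L
Dose 2 (415 mg at t=4 h): 415·exp(−0.03301·10) = 298.332 mg/L
Dose 3 (105 mg at t=8 h): 105·exp(−0.03301·6) = 86.135 mg/L
Dose 4 (230 mg at t=12 h): 230·exp(−0.03301·2) = 215.307 mg/L
C(14) = 308.681 + 298.332 + 86.135 + 215.307 = 908.455 mg/L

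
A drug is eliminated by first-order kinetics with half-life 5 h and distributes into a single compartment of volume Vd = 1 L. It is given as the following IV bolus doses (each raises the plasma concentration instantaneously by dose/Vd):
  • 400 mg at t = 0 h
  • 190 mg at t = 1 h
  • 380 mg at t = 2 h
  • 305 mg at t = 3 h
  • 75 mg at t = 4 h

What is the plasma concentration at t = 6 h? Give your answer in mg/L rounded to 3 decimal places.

745.427 mg/L

k = ln 2 / 5 = 0.13863 per h
Dose 1 (400 mg at t=0 h): 400·exp(−0.13863·6) = 174.110 mg/L
Dose 2 (190 mg at t=1 h): 190·exp(−0.13863·5) = 95.000 mg/L
Dose 3 (380 mg at t=2 h): 380·exp(−0.13863·4) = 218.253 mg/L
Dose 4 (305 mg at t=3 h): 305·exp(−0.13863·3) = 201.225 mg/L
Dose 5 (75 mg at t=4 h): 75·exp(−0.13863·2) = 56.839 mg/L
C(6) = 174.110 + 95.000 + 218.253 + 201.225 + 56.839 = 745.427 mg/L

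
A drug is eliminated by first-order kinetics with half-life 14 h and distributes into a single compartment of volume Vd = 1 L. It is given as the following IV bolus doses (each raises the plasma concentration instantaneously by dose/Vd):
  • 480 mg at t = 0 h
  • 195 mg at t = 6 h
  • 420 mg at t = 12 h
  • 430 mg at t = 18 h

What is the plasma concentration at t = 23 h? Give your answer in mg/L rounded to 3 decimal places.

k = ln 2 / 14 = 0.04951 per h
Dose 1 (480 mg at t=0 h): 480·exp(−0.04951·23) = 153.706 mg/L
Dose 2 (195 mg at t=6 h): 195·exp(−0.04951·17) = 84.042 mg/L
Dose 3 (420 mg at t=12 h): 420·exp(−0.04951·11) = 243.627 mg/L
Dose 4 (430 mg at t=18 h): 430·exp(−0.04951·5) = 335.705 mg/L
C(23) = 153.706 + 84.042 + 243.627 + 335.705 = 817.081 mg/L

817.081 mg/L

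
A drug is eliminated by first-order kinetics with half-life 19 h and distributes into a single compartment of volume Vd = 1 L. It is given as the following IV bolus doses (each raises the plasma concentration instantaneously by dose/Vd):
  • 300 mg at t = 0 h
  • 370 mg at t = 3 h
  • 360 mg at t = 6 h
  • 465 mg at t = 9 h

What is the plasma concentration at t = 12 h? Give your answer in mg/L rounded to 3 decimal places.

k = ln 2 / 19 = 0.03648 per h
Dose 1 (300 mg at t=0 h): 300·exp(−0.03648·12) = 193.641 mg/L
Dose 2 (370 mg at t=3 h): 370·exp(−0.03648·9) = 266.446 mg/L
Dose 3 (360 mg at t=6 h): 360·exp(−0.03648·6) = 289.228 mg/L
Dose 4 (465 mg at t=9 h): 465·exp(−0.03648·3) = 416.794 mg/L
C(12) = 193.641 + 266.446 + 289.228 + 416.794 = 1166.109 mg/L

1166.109 mg/L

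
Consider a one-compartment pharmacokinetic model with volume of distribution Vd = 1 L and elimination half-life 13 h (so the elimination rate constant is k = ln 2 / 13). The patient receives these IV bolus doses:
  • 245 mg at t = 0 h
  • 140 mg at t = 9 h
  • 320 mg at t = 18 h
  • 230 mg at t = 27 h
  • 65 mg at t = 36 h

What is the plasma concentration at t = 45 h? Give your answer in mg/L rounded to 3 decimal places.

k = ln 2 / 13 = 0.05332 per h
Dose 1 (245 mg at t=0 h): 245·exp(−0.05332·45) = 22.240 mg/L
Dose 2 (140 mg at t=9 h): 140·exp(−0.05332·36) = 20.536 mg/L
Dose 3 (320 mg at t=18 h): 320·exp(−0.05332·27) = 75.846 mg/L
Dose 4 (230 mg at t=27 h): 230·exp(−0.05332·18) = 88.088 mg/L
Dose 5 (65 mg at t=36 h): 65·exp(−0.05332·9) = 40.226 mg/L
C(45) = 22.240 + 20.536 + 75.846 + 88.088 + 40.226 = 246.936 mg/L

246.936 mg/L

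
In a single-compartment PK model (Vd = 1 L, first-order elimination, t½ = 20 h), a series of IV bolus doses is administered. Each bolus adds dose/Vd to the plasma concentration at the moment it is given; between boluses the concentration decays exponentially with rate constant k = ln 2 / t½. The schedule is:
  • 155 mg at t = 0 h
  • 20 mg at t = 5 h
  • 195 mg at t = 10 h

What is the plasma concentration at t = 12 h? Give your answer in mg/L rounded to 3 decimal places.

299.895 mg/L

k = ln 2 / 20 = 0.03466 per h
Dose 1 (155 mg at t=0 h): 155·exp(−0.03466·12) = 102.262 mg/L
Dose 2 (20 mg at t=5 h): 20·exp(−0.03466·7) = 15.692 mg/L
Dose 3 (195 mg at t=10 h): 195·exp(−0.03466·2) = 181.941 mg/L
C(12) = 102.262 + 15.692 + 181.941 = 299.895 mg/L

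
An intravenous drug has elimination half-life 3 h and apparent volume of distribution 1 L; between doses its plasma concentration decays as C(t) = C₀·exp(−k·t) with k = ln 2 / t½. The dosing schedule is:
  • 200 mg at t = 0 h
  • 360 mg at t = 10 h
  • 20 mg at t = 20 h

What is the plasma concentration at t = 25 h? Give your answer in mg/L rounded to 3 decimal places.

18.170 mg/L

k = ln 2 / 3 = 0.23105 per h
Dose 1 (200 mg at t=0 h): 200·exp(−0.23105·25) = 0.620 mg/L
Dose 2 (360 mg at t=10 h): 360·exp(−0.23105·15) = 11.250 mg/L
Dose 3 (20 mg at t=20 h): 20·exp(−0.23105·5) = 6.300 mg/L
C(25) = 0.620 + 11.250 + 6.300 = 18.170 mg/L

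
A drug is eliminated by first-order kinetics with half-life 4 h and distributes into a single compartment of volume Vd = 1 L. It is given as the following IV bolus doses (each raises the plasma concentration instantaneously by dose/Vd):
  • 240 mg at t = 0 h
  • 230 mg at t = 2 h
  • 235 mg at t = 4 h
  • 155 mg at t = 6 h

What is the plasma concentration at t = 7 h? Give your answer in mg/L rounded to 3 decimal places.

k = ln 2 / 4 = 0.17329 per h
Dose 1 (240 mg at t=0 h): 240·exp(−0.17329·7) = 71.352 mg/L
Dose 2 (230 mg at t=2 h): 230·exp(−0.17329·5) = 96.703 mg/L
Dose 3 (235 mg at t=4 h): 235·exp(−0.17329·3) = 139.732 mg/L
Dose 4 (155 mg at t=6 h): 155·exp(−0.17329·1) = 130.339 mg/L
C(7) = 71.352 + 96.703 + 139.732 + 130.339 = 438.126 mg/L

438.126 mg/L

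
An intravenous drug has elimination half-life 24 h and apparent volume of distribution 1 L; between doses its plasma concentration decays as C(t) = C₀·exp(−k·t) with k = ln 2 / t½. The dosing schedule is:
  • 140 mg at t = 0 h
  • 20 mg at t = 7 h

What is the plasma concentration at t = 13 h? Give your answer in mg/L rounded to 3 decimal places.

k = ln 2 / 24 = 0.02888 per h
Dose 1 (140 mg at t=0 h): 140·exp(−0.02888·13) = 96.177 mg/L
Dose 2 (20 mg at t=7 h): 20·exp(−0.02888·6) = 16.818 mg/L
C(13) = 96.177 + 16.818 = 112.995 mg/L

112.995 mg/L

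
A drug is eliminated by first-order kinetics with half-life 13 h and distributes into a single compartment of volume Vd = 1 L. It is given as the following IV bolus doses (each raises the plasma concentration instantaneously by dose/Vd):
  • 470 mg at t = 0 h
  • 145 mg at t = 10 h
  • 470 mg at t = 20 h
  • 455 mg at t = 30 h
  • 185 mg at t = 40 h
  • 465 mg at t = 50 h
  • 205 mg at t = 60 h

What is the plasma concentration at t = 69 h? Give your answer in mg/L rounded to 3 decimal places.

444.576 mg/L

k = ln 2 / 13 = 0.05332 per h
Dose 1 (470 mg at t=0 h): 470·exp(−0.05332·69) = 11.867 mg/L
Dose 2 (145 mg at t=10 h): 145·exp(−0.05332·59) = 6.240 mg/L
Dose 3 (470 mg at t=20 h): 470·exp(−0.05332·49) = 34.470 mg/L
Dose 4 (455 mg at t=30 h): 455·exp(−0.05332·39) = 56.875 mg/L
Dose 5 (185 mg at t=40 h): 185·exp(−0.05332·29) = 39.413 mg/L
Dose 6 (465 mg at t=50 h): 465·exp(−0.05332·19) = 168.844 mg/L
Dose 7 (205 mg at t=60 h): 205·exp(−0.05332·9) = 126.867 mg/L
C(69) = 11.867 + 6.240 + 34.470 + 56.875 + 39.413 + 168.844 + 126.867 = 444.576 mg/L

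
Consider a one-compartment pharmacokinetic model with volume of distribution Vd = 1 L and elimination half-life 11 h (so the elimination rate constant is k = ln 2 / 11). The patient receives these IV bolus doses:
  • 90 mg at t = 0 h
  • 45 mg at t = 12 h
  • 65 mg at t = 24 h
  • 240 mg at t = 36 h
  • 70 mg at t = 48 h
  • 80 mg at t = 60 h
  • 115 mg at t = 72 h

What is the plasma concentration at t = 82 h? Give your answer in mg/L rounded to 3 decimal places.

105.420 mg/L

k = ln 2 / 11 = 0.06301 per h
Dose 1 (90 mg at t=0 h): 90·exp(−0.06301·82) = 0.513 mg/L
Dose 2 (45 mg at t=12 h): 45·exp(−0.06301·70) = 0.546 mg/L
Dose 3 (65 mg at t=24 h): 65·exp(−0.06301·58) = 1.681 mg/L
Dose 4 (240 mg at t=36 h): 240·exp(−0.06301·46) = 13.224 mg/L
Dose 5 (70 mg at t=48 h): 70·exp(−0.06301·34) = 8.216 mg/L
Dose 6 (80 mg at t=60 h): 80·exp(−0.06301·22) = 20.000 mg/L
Dose 7 (115 mg at t=72 h): 115·exp(−0.06301·10) = 61.240 mg/L
C(82) = 0.513 + 0.546 + 1.681 + 13.224 + 8.216 + 20.000 + 61.240 = 105.420 mg/L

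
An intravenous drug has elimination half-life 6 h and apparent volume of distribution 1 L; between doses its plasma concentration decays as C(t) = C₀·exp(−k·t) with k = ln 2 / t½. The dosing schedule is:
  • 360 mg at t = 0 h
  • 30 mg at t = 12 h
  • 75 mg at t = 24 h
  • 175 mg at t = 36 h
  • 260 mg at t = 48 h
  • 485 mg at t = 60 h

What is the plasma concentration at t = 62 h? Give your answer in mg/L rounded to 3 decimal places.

k = ln 2 / 6 = 0.11552 per h
Dose 1 (360 mg at t=0 h): 360·exp(−0.11552·62) = 0.279 mg/L
Dose 2 (30 mg at t=12 h): 30·exp(−0.11552·50) = 0.093 mg/L
Dose 3 (75 mg at t=24 h): 75·exp(−0.11552·38) = 0.930 mg/L
Dose 4 (175 mg at t=36 h): 175·exp(−0.11552·26) = 8.681 mg/L
Dose 5 (260 mg at t=48 h): 260·exp(−0.11552·14) = 51.591 mg/L
Dose 6 (485 mg at t=60 h): 485·exp(−0.11552·2) = 384.945 mg/L
C(62) = 0.279 + 0.093 + 0.930 + 8.681 + 51.591 + 384.945 = 446.519 mg/L

446.519 mg/L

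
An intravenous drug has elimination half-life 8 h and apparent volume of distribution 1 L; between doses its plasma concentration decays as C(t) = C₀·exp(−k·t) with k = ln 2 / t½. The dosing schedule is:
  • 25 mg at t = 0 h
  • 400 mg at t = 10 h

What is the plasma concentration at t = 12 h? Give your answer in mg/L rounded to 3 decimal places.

k = ln 2 / 8 = 0.08664 per h
Dose 1 (25 mg at t=0 h): 25·exp(−0.08664·12) = 8.839 mg/L
Dose 2 (400 mg at t=10 h): 400·exp(−0.08664·2) = 336.359 mg/L
C(12) = 8.839 + 336.359 = 345.197 mg/L

345.197 mg/L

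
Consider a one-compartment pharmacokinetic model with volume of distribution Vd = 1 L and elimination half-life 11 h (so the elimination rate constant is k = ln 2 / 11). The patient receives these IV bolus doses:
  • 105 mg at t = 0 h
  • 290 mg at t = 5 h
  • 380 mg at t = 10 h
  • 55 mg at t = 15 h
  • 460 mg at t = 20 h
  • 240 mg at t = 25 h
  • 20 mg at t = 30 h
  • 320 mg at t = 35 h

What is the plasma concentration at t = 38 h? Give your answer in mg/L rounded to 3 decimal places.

654.549 mg/L

k = ln 2 / 11 = 0.06301 per h
Dose 1 (105 mg at t=0 h): 105·exp(−0.06301·38) = 9.578 mg/L
Dose 2 (290 mg at t=5 h): 290·exp(−0.06301·33) = 36.250 mg/L
Dose 3 (380 mg at t=10 h): 380·exp(−0.06301·28) = 65.092 mg/L
Dose 4 (55 mg at t=15 h): 55·exp(−0.06301·23) = 12.910 mg/L
Dose 5 (460 mg at t=20 h): 460·exp(−0.06301·18) = 147.966 mg/L
Dose 6 (240 mg at t=25 h): 240·exp(−0.06301·13) = 105.791 mg/L
Dose 7 (20 mg at t=30 h): 20·exp(−0.06301·8) = 12.081 mg/L
Dose 8 (320 mg at t=35 h): 320·exp(−0.06301·3) = 264.881 mg/L
C(38) = 9.578 + 36.250 + 65.092 + 12.910 + 147.966 + 105.791 + 12.081 + 264.881 = 654.549 mg/L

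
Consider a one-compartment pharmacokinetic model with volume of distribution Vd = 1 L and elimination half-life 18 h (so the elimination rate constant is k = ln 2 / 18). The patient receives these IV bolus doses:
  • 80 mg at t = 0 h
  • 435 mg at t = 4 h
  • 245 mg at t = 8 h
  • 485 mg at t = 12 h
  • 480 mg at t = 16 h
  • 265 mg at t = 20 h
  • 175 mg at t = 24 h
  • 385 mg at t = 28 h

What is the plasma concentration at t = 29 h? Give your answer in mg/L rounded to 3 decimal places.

1546.600 mg/L

k = ln 2 / 18 = 0.03851 per h
Dose 1 (80 mg at t=0 h): 80·exp(−0.03851·29) = 26.188 mg/L
Dose 2 (435 mg at t=4 h): 435·exp(−0.03851·25) = 166.109 mg/L
Dose 3 (245 mg at t=8 h): 245·exp(−0.03851·21) = 109.135 mg/L
Dose 4 (485 mg at t=12 h): 485·exp(−0.03851·17) = 252.020 mg/L
Dose 5 (480 mg at t=16 h): 480·exp(−0.03851·13) = 290.958 mg/L
Dose 6 (265 mg at t=20 h): 265·exp(−0.03851·9) = 187.383 mg/L
Dose 7 (175 mg at t=24 h): 175·exp(−0.03851·5) = 144.351 mg/L
Dose 8 (385 mg at t=28 h): 385·exp(−0.03851·1) = 370.456 mg/L
C(29) = 26.188 + 166.109 + 109.135 + 252.020 + 290.958 + 187.383 + 144.351 + 370.456 = 1546.600 mg/L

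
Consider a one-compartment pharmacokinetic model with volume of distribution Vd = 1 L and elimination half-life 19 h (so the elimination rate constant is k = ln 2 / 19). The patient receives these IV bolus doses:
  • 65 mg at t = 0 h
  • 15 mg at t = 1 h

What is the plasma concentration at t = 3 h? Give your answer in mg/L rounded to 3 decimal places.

72.206 mg/L

k = ln 2 / 19 = 0.03648 per h
Dose 1 (65 mg at t=0 h): 65·exp(−0.03648·3) = 58.262 mg/L
Dose 2 (15 mg at t=1 h): 15·exp(−0.03648·2) = 13.945 mg/L
C(3) = 58.262 + 13.945 = 72.206 mg/L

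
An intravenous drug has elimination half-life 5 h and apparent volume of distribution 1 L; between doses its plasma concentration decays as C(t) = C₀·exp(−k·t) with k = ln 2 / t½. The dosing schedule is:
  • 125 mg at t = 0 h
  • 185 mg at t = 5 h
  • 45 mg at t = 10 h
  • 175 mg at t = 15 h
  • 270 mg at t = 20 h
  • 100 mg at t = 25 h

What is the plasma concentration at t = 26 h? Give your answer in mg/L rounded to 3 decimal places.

261.029 mg/L

k = ln 2 / 5 = 0.13863 per h
Dose 1 (125 mg at t=0 h): 125·exp(−0.13863·26) = 3.401 mg/L
Dose 2 (185 mg at t=5 h): 185·exp(−0.13863·21) = 10.066 mg/L
Dose 3 (45 mg at t=10 h): 45·exp(−0.13863·16) = 4.897 mg/L
Dose 4 (175 mg at t=15 h): 175·exp(−0.13863·11) = 38.087 mg/L
Dose 5 (270 mg at t=20 h): 270·exp(−0.13863·6) = 117.524 mg/L
Dose 6 (100 mg at t=25 h): 100·exp(−0.13863·1) = 87.055 mg/L
C(26) = 3.401 + 10.066 + 4.897 + 38.087 + 117.524 + 87.055 = 261.029 mg/L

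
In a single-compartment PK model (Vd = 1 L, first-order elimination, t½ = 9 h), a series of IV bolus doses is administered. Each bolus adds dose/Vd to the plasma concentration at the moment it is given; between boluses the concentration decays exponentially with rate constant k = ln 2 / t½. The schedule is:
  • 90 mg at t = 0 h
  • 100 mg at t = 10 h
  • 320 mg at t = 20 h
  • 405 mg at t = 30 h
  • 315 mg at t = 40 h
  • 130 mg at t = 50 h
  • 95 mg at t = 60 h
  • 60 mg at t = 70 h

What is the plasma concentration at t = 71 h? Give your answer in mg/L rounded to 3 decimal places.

k = ln 2 / 9 = 0.07702 per h
Dose 1 (90 mg at t=0 h): 90·exp(−0.07702·71) = 0.380 mg/L
Dose 2 (100 mg at t=10 h): 100·exp(−0.07702·61) = 0.911 mg/L
Dose 3 (320 mg at t=20 h): 320·exp(−0.07702·51) = 6.300 mg/L
Dose 4 (405 mg at t=30 h): 405·exp(−0.07702·41) = 17.222 mg/L
Dose 5 (315 mg at t=40 h): 315·exp(−0.07702·31) = 28.935 mg/L
Dose 6 (130 mg at t=50 h): 130·exp(−0.07702·21) = 25.795 mg/L
Dose 7 (95 mg at t=60 h): 95·exp(−0.07702·11) = 40.719 mg/L
Dose 8 (60 mg at t=70 h): 60·exp(−0.07702·1) = 55.552 mg/L
C(71) = 0.380 + 0.911 + 6.300 + 17.222 + 28.935 + 25.795 + 40.719 + 55.552 = 175.815 mg/L

175.815 mg/L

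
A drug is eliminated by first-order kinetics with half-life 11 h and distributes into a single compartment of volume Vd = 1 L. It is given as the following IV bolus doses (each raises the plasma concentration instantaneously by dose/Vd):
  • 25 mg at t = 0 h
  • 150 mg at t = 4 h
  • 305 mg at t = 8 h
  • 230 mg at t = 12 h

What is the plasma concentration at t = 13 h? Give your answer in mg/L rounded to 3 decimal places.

534.618 mg/L

k = ln 2 / 11 = 0.06301 per h
Dose 1 (25 mg at t=0 h): 25·exp(−0.06301·13) = 11.020 mg/L
Dose 2 (150 mg at t=4 h): 150·exp(−0.06301·9) = 85.073 mg/L
Dose 3 (305 mg at t=8 h): 305·exp(−0.06301·5) = 222.571 mg/L
Dose 4 (230 mg at t=12 h): 230·exp(−0.06301·1) = 215.954 mg/L
C(13) = 11.020 + 85.073 + 222.571 + 215.954 = 534.618 mg/L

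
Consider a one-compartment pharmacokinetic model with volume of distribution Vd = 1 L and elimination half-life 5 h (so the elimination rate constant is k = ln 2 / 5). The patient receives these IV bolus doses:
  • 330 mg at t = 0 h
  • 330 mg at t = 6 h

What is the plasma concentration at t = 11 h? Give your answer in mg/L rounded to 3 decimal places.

236.820 mg/L

k = ln 2 / 5 = 0.13863 per h
Dose 1 (330 mg at t=0 h): 330·exp(−0.13863·11) = 71.820 mg/L
Dose 2 (330 mg at t=6 h): 330·exp(−0.13863·5) = 165.000 mg/L
C(11) = 71.820 + 165.000 = 236.820 mg/L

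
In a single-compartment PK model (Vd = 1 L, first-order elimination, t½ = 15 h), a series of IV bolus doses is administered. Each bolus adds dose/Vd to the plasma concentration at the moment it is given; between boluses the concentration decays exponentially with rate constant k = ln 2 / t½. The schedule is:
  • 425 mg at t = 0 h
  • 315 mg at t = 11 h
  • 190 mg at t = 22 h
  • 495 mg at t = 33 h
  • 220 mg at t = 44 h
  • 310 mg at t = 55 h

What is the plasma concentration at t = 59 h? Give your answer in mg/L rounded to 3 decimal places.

k = ln 2 / 15 = 0.04621 per h
Dose 1 (425 mg at t=0 h): 425·exp(−0.04621·59) = 27.819 mg/L
Dose 2 (315 mg at t=11 h): 315·exp(−0.04621·48) = 34.278 mg/L
Dose 3 (190 mg at t=22 h): 190·exp(−0.04621·37) = 34.373 mg/L
Dose 4 (495 mg at t=33 h): 495·exp(−0.04621·26) = 148.874 mg/L
Dose 5 (220 mg at t=44 h): 220·exp(−0.04621·15) = 110.000 mg/L
Dose 6 (310 mg at t=55 h): 310·exp(−0.04621·4) = 257.684 mg/L
C(59) = 27.819 + 34.278 + 34.373 + 148.874 + 110.000 + 257.684 = 613.027 mg/L

613.027 mg/L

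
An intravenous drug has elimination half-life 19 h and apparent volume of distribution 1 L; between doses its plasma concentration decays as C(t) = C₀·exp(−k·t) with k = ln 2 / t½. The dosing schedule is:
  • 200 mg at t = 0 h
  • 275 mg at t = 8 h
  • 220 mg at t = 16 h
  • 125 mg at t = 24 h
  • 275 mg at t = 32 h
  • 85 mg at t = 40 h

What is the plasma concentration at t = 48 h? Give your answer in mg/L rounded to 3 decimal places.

436.053 mg/L

k = ln 2 / 19 = 0.03648 per h
Dose 1 (200 mg at t=0 h): 200·exp(−0.03648·48) = 34.716 mg/L
Dose 2 (275 mg at t=8 h): 275·exp(−0.03648·40) = 63.912 mg/L
Dose 3 (220 mg at t=16 h): 220·exp(−0.03648·32) = 68.458 mg/L
Dose 4 (125 mg at t=24 h): 125·exp(−0.03648·24) = 52.079 mg/L
Dose 5 (275 mg at t=32 h): 275·exp(−0.03648·16) = 153.403 mg/L
Dose 6 (85 mg at t=40 h): 85·exp(−0.03648·8) = 63.485 mg/L
C(48) = 34.716 + 63.912 + 68.458 + 52.079 + 153.403 + 63.485 = 436.053 mg/L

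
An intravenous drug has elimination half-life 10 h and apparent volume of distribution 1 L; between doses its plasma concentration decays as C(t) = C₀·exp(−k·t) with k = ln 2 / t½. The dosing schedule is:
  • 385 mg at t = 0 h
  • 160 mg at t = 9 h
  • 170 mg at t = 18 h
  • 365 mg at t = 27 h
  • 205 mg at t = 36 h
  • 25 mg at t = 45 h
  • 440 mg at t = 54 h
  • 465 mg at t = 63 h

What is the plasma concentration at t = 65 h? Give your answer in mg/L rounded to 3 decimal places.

k = ln 2 / 10 = 0.06931 per h
Dose 1 (385 mg at t=0 h): 385·exp(−0.06931·65) = 4.254 mg/L
Dose 2 (160 mg at t=9 h): 160·exp(−0.06931·56) = 3.299 mg/L
Dose 3 (170 mg at t=18 h): 170·exp(−0.06931·47) = 6.540 mg/L
Dose 4 (365 mg at t=27 h): 365·exp(−0.06931·38) = 26.205 mg/L
Dose 5 (205 mg at t=36 h): 205·exp(−0.06931·29) = 27.464 mg/L
Dose 6 (25 mg at t=45 h): 25·exp(−0.06931·20) = 6.250 mg/L
Dose 7 (440 mg at t=54 h): 440·exp(−0.06931·11) = 205.267 mg/L
Dose 8 (465 mg at t=63 h): 465·exp(−0.06931·2) = 404.806 mg/L
C(65) = 4.254 + 3.299 + 6.540 + 26.205 + 27.464 + 6.250 + 205.267 + 404.806 = 684.085 mg/L

684.085 mg/L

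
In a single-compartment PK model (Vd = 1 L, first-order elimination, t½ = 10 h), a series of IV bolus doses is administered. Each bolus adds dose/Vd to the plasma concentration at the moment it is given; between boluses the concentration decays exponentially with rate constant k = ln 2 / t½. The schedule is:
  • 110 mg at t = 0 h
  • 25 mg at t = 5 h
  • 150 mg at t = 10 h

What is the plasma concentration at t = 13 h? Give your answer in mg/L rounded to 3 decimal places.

k = ln 2 / 10 = 0.06931 per h
Dose 1 (110 mg at t=0 h): 110·exp(−0.06931·13) = 44.674 mg/L
Dose 2 (25 mg at t=5 h): 25·exp(−0.06931·8) = 14.359 mg/L
Dose 3 (150 mg at t=10 h): 150·exp(−0.06931·3) = 121.838 mg/L
C(13) = 44.674 + 14.359 + 121.838 = 180.870 mg/L

180.870 mg/L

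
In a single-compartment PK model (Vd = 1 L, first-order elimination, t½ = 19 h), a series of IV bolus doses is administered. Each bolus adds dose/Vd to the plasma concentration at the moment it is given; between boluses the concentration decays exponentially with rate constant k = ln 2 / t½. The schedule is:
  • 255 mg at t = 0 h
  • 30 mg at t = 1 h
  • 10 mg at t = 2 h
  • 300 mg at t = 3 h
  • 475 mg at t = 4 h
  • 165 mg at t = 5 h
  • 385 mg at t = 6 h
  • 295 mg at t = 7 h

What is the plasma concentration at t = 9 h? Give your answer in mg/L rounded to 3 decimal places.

1612.534 mg/L

k = ln 2 / 19 = 0.03648 per h
Dose 1 (255 mg at t=0 h): 255·exp(−0.03648·9) = 183.631 mg/L
Dose 2 (30 mg at t=1 h): 30·exp(−0.03648·8) = 22.406 mg/L
Dose 3 (10 mg at t=2 h): 10·exp(−0.03648·7) = 7.746 mg/L
Dose 4 (300 mg at t=3 h): 300·exp(−0.03648·6) = 241.023 mg/L
Dose 5 (475 mg at t=4 h): 475·exp(−0.03648·5) = 395.799 mg/L
Dose 6 (165 mg at t=5 h): 165·exp(−0.03648·4) = 142.597 mg/L
Dose 7 (385 mg at t=6 h): 385·exp(−0.03648·3) = 345.088 mg/L
Dose 8 (295 mg at t=7 h): 295·exp(−0.03648·2) = 274.242 mg/L
C(9) = 183.631 + 22.406 + 7.746 + 241.023 + 395.799 + 142.597 + 345.088 + 274.242 = 1612.534 mg/L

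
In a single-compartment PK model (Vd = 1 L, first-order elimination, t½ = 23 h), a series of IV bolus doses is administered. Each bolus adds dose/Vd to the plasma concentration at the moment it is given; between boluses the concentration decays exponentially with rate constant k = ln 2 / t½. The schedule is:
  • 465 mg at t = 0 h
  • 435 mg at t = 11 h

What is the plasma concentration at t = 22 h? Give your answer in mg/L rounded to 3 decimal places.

551.875 mg/L

k = ln 2 / 23 = 0.03014 per h
Dose 1 (465 mg at t=0 h): 465·exp(−0.03014·22) = 239.613 mg/L
Dose 2 (435 mg at t=11 h): 435·exp(−0.03014·11) = 312.261 mg/L
C(22) = 239.613 + 312.261 = 551.875 mg/L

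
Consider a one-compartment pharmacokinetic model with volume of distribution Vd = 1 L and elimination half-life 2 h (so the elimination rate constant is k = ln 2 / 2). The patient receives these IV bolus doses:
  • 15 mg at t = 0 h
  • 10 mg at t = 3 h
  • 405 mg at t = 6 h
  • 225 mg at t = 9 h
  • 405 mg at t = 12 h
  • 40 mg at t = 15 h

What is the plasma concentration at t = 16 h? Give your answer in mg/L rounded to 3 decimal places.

k = ln 2 / 2 = 0.34657 per h
Dose 1 (15 mg at t=0 h): 15·exp(−0.34657·16) = 0.059 mg/L
Dose 2 (10 mg at t=3 h): 10·exp(−0.34657·13) = 0.110 mg/L
Dose 3 (405 mg at t=6 h): 405·exp(−0.34657·10) = 12.656 mg/L
Dose 4 (225 mg at t=9 h): 225·exp(−0.34657·7) = 19.887 mg/L
Dose 5 (405 mg at t=12 h): 405·exp(−0.34657·4) = 101.250 mg/L
Dose 6 (40 mg at t=15 h): 40·exp(−0.34657·1) = 28.284 mg/L
C(16) = 0.059 + 0.110 + 12.656 + 19.887 + 101.250 + 28.284 = 162.247 mg/L

162.247 mg/L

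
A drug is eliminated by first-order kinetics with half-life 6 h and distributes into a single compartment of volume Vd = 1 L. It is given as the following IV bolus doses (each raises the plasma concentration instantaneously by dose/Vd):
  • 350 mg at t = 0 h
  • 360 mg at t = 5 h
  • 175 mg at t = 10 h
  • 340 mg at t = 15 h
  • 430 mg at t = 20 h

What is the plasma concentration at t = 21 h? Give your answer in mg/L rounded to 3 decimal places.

689.827 mg/L

k = ln 2 / 6 = 0.11552 per h
Dose 1 (350 mg at t=0 h): 350·exp(−0.11552·21) = 30.936 mg/L
Dose 2 (360 mg at t=5 h): 360·exp(−0.11552·16) = 56.696 mg/L
Dose 3 (175 mg at t=10 h): 175·exp(−0.11552·11) = 49.108 mg/L
Dose 4 (340 mg at t=15 h): 340·exp(−0.11552·6) = 170.000 mg/L
Dose 5 (430 mg at t=20 h): 430·exp(−0.11552·1) = 383.086 mg/L
C(21) = 30.936 + 56.696 + 49.108 + 170.000 + 383.086 = 689.827 mg/L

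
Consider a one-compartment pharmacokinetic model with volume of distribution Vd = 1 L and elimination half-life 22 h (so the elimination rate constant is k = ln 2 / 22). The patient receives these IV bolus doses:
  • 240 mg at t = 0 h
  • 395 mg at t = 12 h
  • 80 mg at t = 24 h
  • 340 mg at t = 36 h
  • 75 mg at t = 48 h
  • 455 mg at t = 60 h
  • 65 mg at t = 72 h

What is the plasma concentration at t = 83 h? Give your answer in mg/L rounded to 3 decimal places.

k = ln 2 / 22 = 0.03151 per h
Dose 1 (240 mg at t=0 h): 240·exp(−0.03151·83) = 17.559 mg/L
Dose 2 (395 mg at t=12 h): 395·exp(−0.03151·71) = 42.179 mg/L
Dose 3 (80 mg at t=24 h): 80·exp(−0.03151·59) = 12.468 mg/L
Dose 4 (340 mg at t=36 h): 340·exp(−0.03151·47) = 77.334 mg/L
Dose 5 (75 mg at t=48 h): 75·exp(−0.03151·35) = 24.897 mg/L
Dose 6 (455 mg at t=60 h): 455·exp(−0.03151·23) = 220.444 mg/L
Dose 7 (65 mg at t=72 h): 65·exp(−0.03151·11) = 45.962 mg/L
C(83) = 17.559 + 42.179 + 12.468 + 77.334 + 24.897 + 220.444 + 45.962 = 440.842 mg/L

440.842 mg/L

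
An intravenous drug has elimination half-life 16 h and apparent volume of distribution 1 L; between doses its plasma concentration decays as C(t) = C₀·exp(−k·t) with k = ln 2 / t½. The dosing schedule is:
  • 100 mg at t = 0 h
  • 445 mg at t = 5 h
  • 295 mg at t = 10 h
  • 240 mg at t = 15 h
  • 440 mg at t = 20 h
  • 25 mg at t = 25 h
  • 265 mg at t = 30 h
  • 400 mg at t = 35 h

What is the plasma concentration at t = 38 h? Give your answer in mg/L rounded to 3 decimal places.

k = ln 2 / 16 = 0.04332 per h
Dose 1 (100 mg at t=0 h): 100·exp(−0.04332·38) = 19.278 mg/L
Dose 2 (445 mg at t=5 h): 445·exp(−0.04332·33) = 106.533 mg/L
Dose 3 (295 mg at t=10 h): 295·exp(−0.04332·28) = 87.704 mg/L
Dose 4 (240 mg at t=15 h): 240·exp(−0.04332·23) = 88.610 mg/L
Dose 5 (440 mg at t=20 h): 440·exp(−0.04332·18) = 201.741 mg/L
Dose 6 (25 mg at t=25 h): 25·exp(−0.04332·13) = 14.235 mg/L
Dose 7 (265 mg at t=30 h): 265·exp(−0.04332·8) = 187.383 mg/L
Dose 8 (400 mg at t=35 h): 400·exp(−0.04332·3) = 351.250 mg/L
C(38) = 19.278 + 106.533 + 87.704 + 88.610 + 201.741 + 14.235 + 187.383 + 351.250 = 1056.734 mg/L

1056.734 mg/L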